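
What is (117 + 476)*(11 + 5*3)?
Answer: 15418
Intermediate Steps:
(117 + 476)*(11 + 5*3) = 593*(11 + 15) = 593*26 = 15418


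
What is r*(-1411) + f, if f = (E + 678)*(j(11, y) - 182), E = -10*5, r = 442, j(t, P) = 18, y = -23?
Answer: -726654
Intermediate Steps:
E = -50
f = -102992 (f = (-50 + 678)*(18 - 182) = 628*(-164) = -102992)
r*(-1411) + f = 442*(-1411) - 102992 = -623662 - 102992 = -726654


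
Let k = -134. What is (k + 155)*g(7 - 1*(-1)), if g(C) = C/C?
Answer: 21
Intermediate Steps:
g(C) = 1
(k + 155)*g(7 - 1*(-1)) = (-134 + 155)*1 = 21*1 = 21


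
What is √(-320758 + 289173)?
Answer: I*√31585 ≈ 177.72*I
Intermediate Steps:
√(-320758 + 289173) = √(-31585) = I*√31585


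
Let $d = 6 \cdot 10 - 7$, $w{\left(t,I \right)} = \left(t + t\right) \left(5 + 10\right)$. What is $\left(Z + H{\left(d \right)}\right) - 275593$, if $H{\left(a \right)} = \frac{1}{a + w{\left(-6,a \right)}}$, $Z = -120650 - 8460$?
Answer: $- \frac{51397282}{127} \approx -4.047 \cdot 10^{5}$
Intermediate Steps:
$w{\left(t,I \right)} = 30 t$ ($w{\left(t,I \right)} = 2 t 15 = 30 t$)
$d = 53$ ($d = 60 - 7 = 53$)
$Z = -129110$
$H{\left(a \right)} = \frac{1}{-180 + a}$ ($H{\left(a \right)} = \frac{1}{a + 30 \left(-6\right)} = \frac{1}{a - 180} = \frac{1}{-180 + a}$)
$\left(Z + H{\left(d \right)}\right) - 275593 = \left(-129110 + \frac{1}{-180 + 53}\right) - 275593 = \left(-129110 + \frac{1}{-127}\right) - 275593 = \left(-129110 - \frac{1}{127}\right) - 275593 = - \frac{16396971}{127} - 275593 = - \frac{51397282}{127}$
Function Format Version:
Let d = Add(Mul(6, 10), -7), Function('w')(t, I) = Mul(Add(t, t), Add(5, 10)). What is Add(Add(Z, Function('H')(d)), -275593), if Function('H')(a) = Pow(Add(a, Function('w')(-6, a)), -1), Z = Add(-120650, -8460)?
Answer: Rational(-51397282, 127) ≈ -4.0470e+5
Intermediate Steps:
Function('w')(t, I) = Mul(30, t) (Function('w')(t, I) = Mul(Mul(2, t), 15) = Mul(30, t))
d = 53 (d = Add(60, -7) = 53)
Z = -129110
Function('H')(a) = Pow(Add(-180, a), -1) (Function('H')(a) = Pow(Add(a, Mul(30, -6)), -1) = Pow(Add(a, -180), -1) = Pow(Add(-180, a), -1))
Add(Add(Z, Function('H')(d)), -275593) = Add(Add(-129110, Pow(Add(-180, 53), -1)), -275593) = Add(Add(-129110, Pow(-127, -1)), -275593) = Add(Add(-129110, Rational(-1, 127)), -275593) = Add(Rational(-16396971, 127), -275593) = Rational(-51397282, 127)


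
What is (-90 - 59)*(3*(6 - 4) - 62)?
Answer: 8344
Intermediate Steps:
(-90 - 59)*(3*(6 - 4) - 62) = -149*(3*2 - 62) = -149*(6 - 62) = -149*(-56) = 8344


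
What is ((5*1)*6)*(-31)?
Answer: -930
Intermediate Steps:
((5*1)*6)*(-31) = (5*6)*(-31) = 30*(-31) = -930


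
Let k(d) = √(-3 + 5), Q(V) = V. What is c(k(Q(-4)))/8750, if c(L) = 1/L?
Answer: √2/17500 ≈ 8.0812e-5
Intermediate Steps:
k(d) = √2
c(k(Q(-4)))/8750 = 1/(√2*8750) = (√2/2)*(1/8750) = √2/17500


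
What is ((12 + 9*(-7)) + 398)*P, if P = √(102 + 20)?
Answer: 347*√122 ≈ 3832.7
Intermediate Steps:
P = √122 ≈ 11.045
((12 + 9*(-7)) + 398)*P = ((12 + 9*(-7)) + 398)*√122 = ((12 - 63) + 398)*√122 = (-51 + 398)*√122 = 347*√122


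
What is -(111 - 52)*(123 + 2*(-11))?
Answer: -5959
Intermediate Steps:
-(111 - 52)*(123 + 2*(-11)) = -59*(123 - 22) = -59*101 = -1*5959 = -5959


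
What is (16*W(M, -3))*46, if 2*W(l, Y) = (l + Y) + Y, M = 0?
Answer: -2208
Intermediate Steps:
W(l, Y) = Y + l/2 (W(l, Y) = ((l + Y) + Y)/2 = ((Y + l) + Y)/2 = (l + 2*Y)/2 = Y + l/2)
(16*W(M, -3))*46 = (16*(-3 + (1/2)*0))*46 = (16*(-3 + 0))*46 = (16*(-3))*46 = -48*46 = -2208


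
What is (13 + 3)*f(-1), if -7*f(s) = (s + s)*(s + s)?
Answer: -64/7 ≈ -9.1429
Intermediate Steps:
f(s) = -4*s**2/7 (f(s) = -(s + s)*(s + s)/7 = -2*s*2*s/7 = -4*s**2/7)
(13 + 3)*f(-1) = (13 + 3)*(-4/7*(-1)**2) = 16*(-4/7*1) = 16*(-4/7) = -64/7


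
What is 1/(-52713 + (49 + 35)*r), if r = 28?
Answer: -1/50361 ≈ -1.9857e-5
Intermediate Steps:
1/(-52713 + (49 + 35)*r) = 1/(-52713 + (49 + 35)*28) = 1/(-52713 + 84*28) = 1/(-52713 + 2352) = 1/(-50361) = -1/50361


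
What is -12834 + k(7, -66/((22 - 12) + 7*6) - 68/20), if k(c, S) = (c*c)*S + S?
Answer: -169877/13 ≈ -13067.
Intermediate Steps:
k(c, S) = S + S*c² (k(c, S) = c²*S + S = S*c² + S = S + S*c²)
-12834 + k(7, -66/((22 - 12) + 7*6) - 68/20) = -12834 + (-66/((22 - 12) + 7*6) - 68/20)*(1 + 7²) = -12834 + (-66/(10 + 42) - 68*1/20)*(1 + 49) = -12834 + (-66/52 - 17/5)*50 = -12834 + (-66*1/52 - 17/5)*50 = -12834 + (-33/26 - 17/5)*50 = -12834 - 607/130*50 = -12834 - 3035/13 = -169877/13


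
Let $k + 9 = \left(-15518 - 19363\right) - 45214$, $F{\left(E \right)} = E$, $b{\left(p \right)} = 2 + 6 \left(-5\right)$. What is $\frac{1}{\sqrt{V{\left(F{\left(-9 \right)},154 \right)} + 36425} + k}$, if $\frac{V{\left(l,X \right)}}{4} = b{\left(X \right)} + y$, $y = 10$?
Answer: $- \frac{80104}{6416614463} - \frac{\sqrt{36353}}{6416614463} \approx -1.2514 \cdot 10^{-5}$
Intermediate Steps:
$b{\left(p \right)} = -28$ ($b{\left(p \right)} = 2 - 30 = -28$)
$k = -80104$ ($k = -9 - 80095 = -80104$)
$V{\left(l,X \right)} = -72$ ($V{\left(l,X \right)} = 4 \left(-28 + 10\right) = 4 \left(-18\right) = -72$)
$\frac{1}{\sqrt{V{\left(F{\left(-9 \right)},154 \right)} + 36425} + k} = \frac{1}{\sqrt{-72 + 36425} - 80104} = \frac{1}{\sqrt{36353} - 80104} = \frac{1}{-80104 + \sqrt{36353}}$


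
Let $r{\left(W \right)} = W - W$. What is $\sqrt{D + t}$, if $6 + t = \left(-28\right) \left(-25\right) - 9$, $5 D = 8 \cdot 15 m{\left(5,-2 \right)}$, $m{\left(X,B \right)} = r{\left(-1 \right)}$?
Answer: $\sqrt{685} \approx 26.173$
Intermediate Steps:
$r{\left(W \right)} = 0$
$m{\left(X,B \right)} = 0$
$D = 0$ ($D = \frac{8 \cdot 15 \cdot 0}{5} = \frac{120 \cdot 0}{5} = \frac{1}{5} \cdot 0 = 0$)
$t = 685$ ($t = -6 - -691 = -6 + \left(700 - 9\right) = -6 + 691 = 685$)
$\sqrt{D + t} = \sqrt{0 + 685} = \sqrt{685}$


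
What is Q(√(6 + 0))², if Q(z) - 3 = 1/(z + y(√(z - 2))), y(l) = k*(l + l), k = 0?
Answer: 55/6 + √6 ≈ 11.616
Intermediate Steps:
y(l) = 0 (y(l) = 0*(l + l) = 0*(2*l) = 0)
Q(z) = 3 + 1/z (Q(z) = 3 + 1/(z + 0) = 3 + 1/z)
Q(√(6 + 0))² = (3 + 1/(√(6 + 0)))² = (3 + 1/(√6))² = (3 + √6/6)²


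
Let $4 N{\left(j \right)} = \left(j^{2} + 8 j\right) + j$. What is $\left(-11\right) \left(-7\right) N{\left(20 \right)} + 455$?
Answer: $11620$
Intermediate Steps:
$N{\left(j \right)} = \frac{j^{2}}{4} + \frac{9 j}{4}$ ($N{\left(j \right)} = \frac{\left(j^{2} + 8 j\right) + j}{4} = \frac{j^{2} + 9 j}{4} = \frac{j^{2}}{4} + \frac{9 j}{4}$)
$\left(-11\right) \left(-7\right) N{\left(20 \right)} + 455 = \left(-11\right) \left(-7\right) \frac{1}{4} \cdot 20 \left(9 + 20\right) + 455 = 77 \cdot \frac{1}{4} \cdot 20 \cdot 29 + 455 = 77 \cdot 145 + 455 = 11165 + 455 = 11620$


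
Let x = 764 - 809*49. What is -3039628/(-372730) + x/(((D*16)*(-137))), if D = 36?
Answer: 42392291491/4902144960 ≈ 8.6477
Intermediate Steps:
x = -38877 (x = 764 - 39641 = -38877)
-3039628/(-372730) + x/(((D*16)*(-137))) = -3039628/(-372730) - 38877/((36*16)*(-137)) = -3039628*(-1/372730) - 38877/(576*(-137)) = 1519814/186365 - 38877/(-78912) = 1519814/186365 - 38877*(-1/78912) = 1519814/186365 + 12959/26304 = 42392291491/4902144960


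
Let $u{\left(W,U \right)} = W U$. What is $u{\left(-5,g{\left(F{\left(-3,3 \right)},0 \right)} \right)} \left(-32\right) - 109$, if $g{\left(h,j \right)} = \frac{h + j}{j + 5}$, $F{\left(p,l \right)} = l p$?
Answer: $-397$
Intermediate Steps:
$g{\left(h,j \right)} = \frac{h + j}{5 + j}$
$u{\left(W,U \right)} = U W$
$u{\left(-5,g{\left(F{\left(-3,3 \right)},0 \right)} \right)} \left(-32\right) - 109 = \frac{3 \left(-3\right) + 0}{5 + 0} \left(-5\right) \left(-32\right) - 109 = \frac{-9 + 0}{5} \left(-5\right) \left(-32\right) - 109 = \frac{1}{5} \left(-9\right) \left(-5\right) \left(-32\right) - 109 = \left(- \frac{9}{5}\right) \left(-5\right) \left(-32\right) - 109 = 9 \left(-32\right) - 109 = -288 - 109 = -397$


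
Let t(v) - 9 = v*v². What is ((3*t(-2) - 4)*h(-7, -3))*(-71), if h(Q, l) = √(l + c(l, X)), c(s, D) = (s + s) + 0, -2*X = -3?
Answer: 213*I ≈ 213.0*I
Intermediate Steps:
t(v) = 9 + v³ (t(v) = 9 + v*v² = 9 + v³)
X = 3/2 (X = -½*(-3) = 3/2 ≈ 1.5000)
c(s, D) = 2*s (c(s, D) = 2*s + 0 = 2*s)
h(Q, l) = √3*√l (h(Q, l) = √(l + 2*l) = √(3*l) = √3*√l)
((3*t(-2) - 4)*h(-7, -3))*(-71) = ((3*(9 + (-2)³) - 4)*(√3*√(-3)))*(-71) = ((3*(9 - 8) - 4)*(√3*(I*√3)))*(-71) = ((3*1 - 4)*(3*I))*(-71) = ((3 - 4)*(3*I))*(-71) = -3*I*(-71) = 213*I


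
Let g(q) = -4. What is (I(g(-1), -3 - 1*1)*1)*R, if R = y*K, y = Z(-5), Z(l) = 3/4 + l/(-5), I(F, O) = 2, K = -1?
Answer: -7/2 ≈ -3.5000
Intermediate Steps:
Z(l) = ¾ - l/5 (Z(l) = 3*(¼) + l*(-⅕) = ¾ - l/5)
y = 7/4 (y = ¾ - ⅕*(-5) = ¾ + 1 = 7/4 ≈ 1.7500)
R = -7/4 (R = (7/4)*(-1) = -7/4 ≈ -1.7500)
(I(g(-1), -3 - 1*1)*1)*R = (2*1)*(-7/4) = 2*(-7/4) = -7/2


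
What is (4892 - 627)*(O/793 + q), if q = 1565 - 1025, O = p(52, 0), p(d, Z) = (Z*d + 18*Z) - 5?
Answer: 1826336975/793 ≈ 2.3031e+6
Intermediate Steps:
p(d, Z) = -5 + 18*Z + Z*d (p(d, Z) = (18*Z + Z*d) - 5 = -5 + 18*Z + Z*d)
O = -5 (O = -5 + 18*0 + 0*52 = -5 + 0 + 0 = -5)
q = 540
(4892 - 627)*(O/793 + q) = (4892 - 627)*(-5/793 + 540) = 4265*(-5*1/793 + 540) = 4265*(-5/793 + 540) = 4265*(428215/793) = 1826336975/793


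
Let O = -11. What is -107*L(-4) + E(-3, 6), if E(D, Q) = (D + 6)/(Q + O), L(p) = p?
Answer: 2137/5 ≈ 427.40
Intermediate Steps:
E(D, Q) = (6 + D)/(-11 + Q) (E(D, Q) = (D + 6)/(Q - 11) = (6 + D)/(-11 + Q))
-107*L(-4) + E(-3, 6) = -107*(-4) + (6 - 3)/(-11 + 6) = 428 + 3/(-5) = 428 - ⅕*3 = 428 - ⅗ = 2137/5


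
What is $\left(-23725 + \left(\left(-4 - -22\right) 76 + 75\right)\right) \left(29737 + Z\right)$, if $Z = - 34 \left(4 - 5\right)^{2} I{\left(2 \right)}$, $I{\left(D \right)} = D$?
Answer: $-661084658$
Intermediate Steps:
$Z = -68$ ($Z = - 34 \left(4 - 5\right)^{2} \cdot 2 = - 34 \left(-1\right)^{2} \cdot 2 = \left(-34\right) 1 \cdot 2 = \left(-34\right) 2 = -68$)
$\left(-23725 + \left(\left(-4 - -22\right) 76 + 75\right)\right) \left(29737 + Z\right) = \left(-23725 + \left(\left(-4 - -22\right) 76 + 75\right)\right) \left(29737 - 68\right) = \left(-23725 + \left(\left(-4 + 22\right) 76 + 75\right)\right) 29669 = \left(-23725 + \left(18 \cdot 76 + 75\right)\right) 29669 = \left(-23725 + \left(1368 + 75\right)\right) 29669 = \left(-23725 + 1443\right) 29669 = \left(-22282\right) 29669 = -661084658$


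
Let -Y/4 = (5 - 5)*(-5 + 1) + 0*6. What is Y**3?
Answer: 0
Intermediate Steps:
Y = 0 (Y = -4*((5 - 5)*(-5 + 1) + 0*6) = -4*(0*(-4) + 0) = -4*(0 + 0) = -4*0 = 0)
Y**3 = 0**3 = 0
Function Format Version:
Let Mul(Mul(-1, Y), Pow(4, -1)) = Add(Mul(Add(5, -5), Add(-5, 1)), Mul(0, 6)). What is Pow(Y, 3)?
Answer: 0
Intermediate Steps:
Y = 0 (Y = Mul(-4, Add(Mul(Add(5, -5), Add(-5, 1)), Mul(0, 6))) = Mul(-4, Add(Mul(0, -4), 0)) = Mul(-4, Add(0, 0)) = Mul(-4, 0) = 0)
Pow(Y, 3) = Pow(0, 3) = 0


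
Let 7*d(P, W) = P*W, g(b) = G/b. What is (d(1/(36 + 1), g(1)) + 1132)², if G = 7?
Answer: 1754353225/1369 ≈ 1.2815e+6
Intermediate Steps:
g(b) = 7/b
d(P, W) = P*W/7 (d(P, W) = (P*W)/7 = P*W/7)
(d(1/(36 + 1), g(1)) + 1132)² = ((7/1)/(7*(36 + 1)) + 1132)² = ((⅐)*(7*1)/37 + 1132)² = ((⅐)*(1/37)*7 + 1132)² = (1/37 + 1132)² = (41885/37)² = 1754353225/1369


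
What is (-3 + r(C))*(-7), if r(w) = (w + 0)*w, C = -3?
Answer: -42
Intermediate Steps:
r(w) = w² (r(w) = w*w = w²)
(-3 + r(C))*(-7) = (-3 + (-3)²)*(-7) = (-3 + 9)*(-7) = 6*(-7) = -42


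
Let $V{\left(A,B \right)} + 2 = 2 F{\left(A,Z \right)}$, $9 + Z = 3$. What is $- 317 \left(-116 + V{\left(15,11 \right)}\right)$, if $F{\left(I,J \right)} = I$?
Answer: $27896$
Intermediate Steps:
$Z = -6$ ($Z = -9 + 3 = -6$)
$V{\left(A,B \right)} = -2 + 2 A$
$- 317 \left(-116 + V{\left(15,11 \right)}\right) = - 317 \left(-116 + \left(-2 + 2 \cdot 15\right)\right) = - 317 \left(-116 + \left(-2 + 30\right)\right) = - 317 \left(-116 + 28\right) = \left(-317\right) \left(-88\right) = 27896$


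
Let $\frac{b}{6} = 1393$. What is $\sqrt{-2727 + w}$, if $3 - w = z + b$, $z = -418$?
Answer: $2 i \sqrt{2666} \approx 103.27 i$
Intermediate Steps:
$b = 8358$ ($b = 6 \cdot 1393 = 8358$)
$w = -7937$ ($w = 3 - \left(-418 + 8358\right) = 3 - 7940 = -7937$)
$\sqrt{-2727 + w} = \sqrt{-2727 - 7937} = \sqrt{-10664} = 2 i \sqrt{2666}$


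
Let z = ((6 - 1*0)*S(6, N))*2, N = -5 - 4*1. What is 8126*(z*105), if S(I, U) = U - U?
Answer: 0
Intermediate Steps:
N = -9 (N = -5 - 4 = -9)
S(I, U) = 0
z = 0 (z = ((6 - 1*0)*0)*2 = ((6 + 0)*0)*2 = (6*0)*2 = 0*2 = 0)
8126*(z*105) = 8126*(0*105) = 8126*0 = 0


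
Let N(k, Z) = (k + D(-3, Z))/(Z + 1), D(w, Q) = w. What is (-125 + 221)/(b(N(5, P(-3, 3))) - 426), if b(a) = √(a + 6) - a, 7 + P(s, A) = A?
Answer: -11484/50879 - 36*√3/50879 ≈ -0.22694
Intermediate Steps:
P(s, A) = -7 + A
N(k, Z) = (-3 + k)/(1 + Z) (N(k, Z) = (k - 3)/(Z + 1) = (-3 + k)/(1 + Z))
b(a) = √(6 + a) - a
(-125 + 221)/(b(N(5, P(-3, 3))) - 426) = (-125 + 221)/((√(6 + (-3 + 5)/(1 + (-7 + 3))) - (-3 + 5)/(1 + (-7 + 3))) - 426) = 96/((√(6 + 2/(1 - 4)) - 2/(1 - 4)) - 426) = 96/((√(6 + 2/(-3)) - 2/(-3)) - 426) = 96/((√(6 - ⅓*2) - (-1)*2/3) - 426) = 96/((√(6 - ⅔) - 1*(-⅔)) - 426) = 96/((√(16/3) + ⅔) - 426) = 96/((4*√3/3 + ⅔) - 426) = 96/((⅔ + 4*√3/3) - 426) = 96/(-1276/3 + 4*√3/3)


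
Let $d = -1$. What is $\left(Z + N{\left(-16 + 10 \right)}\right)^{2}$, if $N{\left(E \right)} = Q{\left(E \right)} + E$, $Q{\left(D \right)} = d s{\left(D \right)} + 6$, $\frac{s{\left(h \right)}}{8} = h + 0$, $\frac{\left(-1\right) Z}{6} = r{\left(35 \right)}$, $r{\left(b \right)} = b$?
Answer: $26244$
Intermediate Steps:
$Z = -210$ ($Z = \left(-6\right) 35 = -210$)
$s{\left(h \right)} = 8 h$ ($s{\left(h \right)} = 8 \left(h + 0\right) = 8 h$)
$Q{\left(D \right)} = 6 - 8 D$ ($Q{\left(D \right)} = - 8 D + 6 = 6 - 8 D$)
$N{\left(E \right)} = 6 - 7 E$ ($N{\left(E \right)} = \left(6 - 8 E\right) + E = 6 - 7 E$)
$\left(Z + N{\left(-16 + 10 \right)}\right)^{2} = \left(-210 - \left(-6 + 7 \left(-16 + 10\right)\right)\right)^{2} = \left(-210 + \left(6 - -42\right)\right)^{2} = \left(-210 + \left(6 + 42\right)\right)^{2} = \left(-210 + 48\right)^{2} = \left(-162\right)^{2} = 26244$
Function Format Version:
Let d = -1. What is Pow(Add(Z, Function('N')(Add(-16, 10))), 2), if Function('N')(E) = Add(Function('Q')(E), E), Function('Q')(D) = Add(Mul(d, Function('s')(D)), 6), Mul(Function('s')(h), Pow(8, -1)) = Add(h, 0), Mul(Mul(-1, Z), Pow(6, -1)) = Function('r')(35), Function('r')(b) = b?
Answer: 26244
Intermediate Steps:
Z = -210 (Z = Mul(-6, 35) = -210)
Function('s')(h) = Mul(8, h) (Function('s')(h) = Mul(8, Add(h, 0)) = Mul(8, h))
Function('Q')(D) = Add(6, Mul(-8, D)) (Function('Q')(D) = Add(Mul(-1, Mul(8, D)), 6) = Add(Mul(-8, D), 6) = Add(6, Mul(-8, D)))
Function('N')(E) = Add(6, Mul(-7, E)) (Function('N')(E) = Add(Add(6, Mul(-8, E)), E) = Add(6, Mul(-7, E)))
Pow(Add(Z, Function('N')(Add(-16, 10))), 2) = Pow(Add(-210, Add(6, Mul(-7, Add(-16, 10)))), 2) = Pow(Add(-210, Add(6, Mul(-7, -6))), 2) = Pow(Add(-210, Add(6, 42)), 2) = Pow(Add(-210, 48), 2) = Pow(-162, 2) = 26244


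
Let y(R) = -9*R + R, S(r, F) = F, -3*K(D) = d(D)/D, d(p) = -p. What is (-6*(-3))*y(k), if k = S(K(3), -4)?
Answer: 576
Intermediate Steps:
K(D) = 1/3 (K(D) = -(-D)/(3*D) = -1/3*(-1) = 1/3)
k = -4
y(R) = -8*R (y(R) = -9*R + R = -8*R)
(-6*(-3))*y(k) = (-6*(-3))*(-8*(-4)) = 18*32 = 576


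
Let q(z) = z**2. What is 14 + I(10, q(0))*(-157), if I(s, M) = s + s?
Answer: -3126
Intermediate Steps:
I(s, M) = 2*s
14 + I(10, q(0))*(-157) = 14 + (2*10)*(-157) = 14 + 20*(-157) = 14 - 3140 = -3126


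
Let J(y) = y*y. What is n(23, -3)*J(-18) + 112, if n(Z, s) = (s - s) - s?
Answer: 1084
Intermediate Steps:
J(y) = y**2
n(Z, s) = -s (n(Z, s) = 0 - s = -s)
n(23, -3)*J(-18) + 112 = -1*(-3)*(-18)**2 + 112 = 3*324 + 112 = 972 + 112 = 1084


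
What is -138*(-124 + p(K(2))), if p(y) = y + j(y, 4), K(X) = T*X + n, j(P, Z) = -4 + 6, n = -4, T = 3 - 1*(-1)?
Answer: 16284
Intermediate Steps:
T = 4 (T = 3 + 1 = 4)
j(P, Z) = 2
K(X) = -4 + 4*X (K(X) = 4*X - 4 = -4 + 4*X)
p(y) = 2 + y (p(y) = y + 2 = 2 + y)
-138*(-124 + p(K(2))) = -138*(-124 + (2 + (-4 + 4*2))) = -138*(-124 + (2 + (-4 + 8))) = -138*(-124 + (2 + 4)) = -138*(-124 + 6) = -138*(-118) = 16284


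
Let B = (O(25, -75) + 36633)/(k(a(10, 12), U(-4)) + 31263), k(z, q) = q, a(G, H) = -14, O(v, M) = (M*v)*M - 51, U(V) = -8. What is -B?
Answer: -177207/31255 ≈ -5.6697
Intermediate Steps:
O(v, M) = -51 + v*M² (O(v, M) = v*M² - 51 = -51 + v*M²)
B = 177207/31255 (B = ((-51 + 25*(-75)²) + 36633)/(-8 + 31263) = ((-51 + 25*5625) + 36633)/31255 = ((-51 + 140625) + 36633)*(1/31255) = (140574 + 36633)*(1/31255) = 177207*(1/31255) = 177207/31255 ≈ 5.6697)
-B = -1*177207/31255 = -177207/31255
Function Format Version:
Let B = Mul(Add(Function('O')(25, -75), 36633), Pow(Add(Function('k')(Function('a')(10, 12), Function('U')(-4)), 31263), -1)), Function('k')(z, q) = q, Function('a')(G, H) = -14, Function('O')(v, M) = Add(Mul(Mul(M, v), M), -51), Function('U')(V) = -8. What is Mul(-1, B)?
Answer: Rational(-177207, 31255) ≈ -5.6697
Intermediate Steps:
Function('O')(v, M) = Add(-51, Mul(v, Pow(M, 2))) (Function('O')(v, M) = Add(Mul(v, Pow(M, 2)), -51) = Add(-51, Mul(v, Pow(M, 2))))
B = Rational(177207, 31255) (B = Mul(Add(Add(-51, Mul(25, Pow(-75, 2))), 36633), Pow(Add(-8, 31263), -1)) = Mul(Add(Add(-51, Mul(25, 5625)), 36633), Pow(31255, -1)) = Mul(Add(Add(-51, 140625), 36633), Rational(1, 31255)) = Mul(Add(140574, 36633), Rational(1, 31255)) = Mul(177207, Rational(1, 31255)) = Rational(177207, 31255) ≈ 5.6697)
Mul(-1, B) = Mul(-1, Rational(177207, 31255)) = Rational(-177207, 31255)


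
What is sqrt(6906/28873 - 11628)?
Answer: I*sqrt(9693484303074)/28873 ≈ 107.83*I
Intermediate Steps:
sqrt(6906/28873 - 11628) = sqrt(-335728338/28873) = I*sqrt(9693484303074)/28873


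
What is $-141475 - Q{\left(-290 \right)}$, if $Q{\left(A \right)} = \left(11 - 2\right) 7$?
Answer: $-141538$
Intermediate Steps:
$Q{\left(A \right)} = 63$ ($Q{\left(A \right)} = 9 \cdot 7 = 63$)
$-141475 - Q{\left(-290 \right)} = -141475 - 63 = -141538$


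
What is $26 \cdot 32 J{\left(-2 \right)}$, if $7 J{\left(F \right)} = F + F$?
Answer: $- \frac{3328}{7} \approx -475.43$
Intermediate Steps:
$J{\left(F \right)} = \frac{2 F}{7}$ ($J{\left(F \right)} = \frac{F + F}{7} = \frac{2 F}{7}$)
$26 \cdot 32 J{\left(-2 \right)} = 26 \cdot 32 \cdot \frac{2}{7} \left(-2\right) = 832 \left(- \frac{4}{7}\right) = - \frac{3328}{7}$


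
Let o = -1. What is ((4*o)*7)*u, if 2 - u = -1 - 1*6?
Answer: -252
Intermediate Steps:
u = 9 (u = 2 - (-1 - 1*6) = 2 - (-1 - 6) = 2 - 1*(-7) = 2 + 7 = 9)
((4*o)*7)*u = ((4*(-1))*7)*9 = -4*7*9 = -28*9 = -252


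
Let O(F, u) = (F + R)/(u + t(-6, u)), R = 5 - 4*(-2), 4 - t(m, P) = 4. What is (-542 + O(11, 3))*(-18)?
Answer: 9612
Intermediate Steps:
t(m, P) = 0 (t(m, P) = 4 - 1*4 = 4 - 4 = 0)
R = 13 (R = 5 + 8 = 13)
O(F, u) = (13 + F)/u (O(F, u) = (F + 13)/(u + 0) = (13 + F)/u)
(-542 + O(11, 3))*(-18) = (-542 + (13 + 11)/3)*(-18) = (-542 + (⅓)*24)*(-18) = (-542 + 8)*(-18) = -534*(-18) = 9612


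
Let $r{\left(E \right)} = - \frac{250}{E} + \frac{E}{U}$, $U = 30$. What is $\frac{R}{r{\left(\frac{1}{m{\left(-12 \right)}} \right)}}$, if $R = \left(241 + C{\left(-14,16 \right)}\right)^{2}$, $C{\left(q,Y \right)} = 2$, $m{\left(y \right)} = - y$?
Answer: $- \frac{21257640}{1079999} \approx -19.683$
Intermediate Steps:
$R = 59049$ ($R = \left(241 + 2\right)^{2} = 243^{2} = 59049$)
$r{\left(E \right)} = - \frac{250}{E} + \frac{E}{30}$
$\frac{R}{r{\left(\frac{1}{m{\left(-12 \right)}} \right)}} = \frac{59049}{- \frac{250}{\frac{1}{\left(-1\right) \left(-12\right)}} + \frac{1}{30 \left(\left(-1\right) \left(-12\right)\right)}} = \frac{59049}{- \frac{250}{\frac{1}{12}} + \frac{1}{30 \cdot 12}} = \frac{59049}{- 250 \frac{1}{\frac{1}{12}} + \frac{1}{30} \cdot \frac{1}{12}} = \frac{59049}{\left(-250\right) 12 + \frac{1}{360}} = \frac{59049}{-3000 + \frac{1}{360}} = \frac{59049}{- \frac{1079999}{360}} = 59049 \left(- \frac{360}{1079999}\right) = - \frac{21257640}{1079999}$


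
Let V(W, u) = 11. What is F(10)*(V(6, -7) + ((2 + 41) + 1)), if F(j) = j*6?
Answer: 3300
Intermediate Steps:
F(j) = 6*j
F(10)*(V(6, -7) + ((2 + 41) + 1)) = (6*10)*(11 + ((2 + 41) + 1)) = 60*(11 + (43 + 1)) = 60*(11 + 44) = 60*55 = 3300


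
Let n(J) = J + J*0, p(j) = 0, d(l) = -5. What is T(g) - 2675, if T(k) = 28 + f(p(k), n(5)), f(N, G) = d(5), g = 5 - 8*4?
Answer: -2652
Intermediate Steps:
n(J) = J (n(J) = J + 0 = J)
g = -27 (g = 5 - 1*32 = 5 - 32 = -27)
f(N, G) = -5
T(k) = 23 (T(k) = 28 - 5 = 23)
T(g) - 2675 = 23 - 2675 = -2652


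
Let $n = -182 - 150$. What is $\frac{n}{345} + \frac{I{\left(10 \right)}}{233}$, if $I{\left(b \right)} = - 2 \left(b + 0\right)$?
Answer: $- \frac{84256}{80385} \approx -1.0482$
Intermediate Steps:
$I{\left(b \right)} = - 2 b$
$n = -332$ ($n = -182 - 150 = -332$)
$\frac{n}{345} + \frac{I{\left(10 \right)}}{233} = - \frac{332}{345} + \frac{\left(-2\right) 10}{233} = \left(-332\right) \frac{1}{345} - \frac{20}{233} = - \frac{332}{345} - \frac{20}{233} = - \frac{84256}{80385}$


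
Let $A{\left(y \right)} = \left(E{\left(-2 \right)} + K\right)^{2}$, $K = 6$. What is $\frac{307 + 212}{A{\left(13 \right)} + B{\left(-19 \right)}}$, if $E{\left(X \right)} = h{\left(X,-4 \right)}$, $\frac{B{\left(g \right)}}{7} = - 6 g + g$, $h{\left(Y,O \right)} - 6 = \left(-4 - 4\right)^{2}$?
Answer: $\frac{173}{2147} \approx 0.080577$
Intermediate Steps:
$h{\left(Y,O \right)} = 70$ ($h{\left(Y,O \right)} = 6 + \left(-4 - 4\right)^{2} = 6 + \left(-8\right)^{2} = 6 + 64 = 70$)
$B{\left(g \right)} = - 35 g$ ($B{\left(g \right)} = 7 \left(- 6 g + g\right) = 7 \left(- 5 g\right) = - 35 g$)
$E{\left(X \right)} = 70$
$A{\left(y \right)} = 5776$ ($A{\left(y \right)} = \left(70 + 6\right)^{2} = 76^{2} = 5776$)
$\frac{307 + 212}{A{\left(13 \right)} + B{\left(-19 \right)}} = \frac{307 + 212}{5776 - -665} = \frac{519}{5776 + 665} = \frac{519}{6441} = 519 \cdot \frac{1}{6441} = \frac{173}{2147}$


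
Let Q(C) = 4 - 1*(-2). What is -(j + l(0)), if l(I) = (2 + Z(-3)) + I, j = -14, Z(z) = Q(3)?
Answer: 6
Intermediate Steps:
Q(C) = 6 (Q(C) = 4 + 2 = 6)
Z(z) = 6
l(I) = 8 + I (l(I) = (2 + 6) + I = 8 + I)
-(j + l(0)) = -(-14 + (8 + 0)) = -(-14 + 8) = -1*(-6) = 6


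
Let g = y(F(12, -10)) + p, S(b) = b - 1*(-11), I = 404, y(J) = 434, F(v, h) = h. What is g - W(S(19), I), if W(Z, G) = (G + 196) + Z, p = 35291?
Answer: 35095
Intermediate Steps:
S(b) = 11 + b (S(b) = b + 11 = 11 + b)
W(Z, G) = 196 + G + Z (W(Z, G) = (196 + G) + Z = 196 + G + Z)
g = 35725 (g = 434 + 35291 = 35725)
g - W(S(19), I) = 35725 - (196 + 404 + (11 + 19)) = 35725 - (196 + 404 + 30) = 35725 - 1*630 = 35725 - 630 = 35095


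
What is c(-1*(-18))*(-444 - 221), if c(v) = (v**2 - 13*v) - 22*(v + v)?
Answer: 466830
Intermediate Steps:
c(v) = v**2 - 57*v (c(v) = (v**2 - 13*v) - 44*v = v**2 - 57*v)
c(-1*(-18))*(-444 - 221) = ((-1*(-18))*(-57 - 1*(-18)))*(-444 - 221) = (18*(-57 + 18))*(-665) = (18*(-39))*(-665) = -702*(-665) = 466830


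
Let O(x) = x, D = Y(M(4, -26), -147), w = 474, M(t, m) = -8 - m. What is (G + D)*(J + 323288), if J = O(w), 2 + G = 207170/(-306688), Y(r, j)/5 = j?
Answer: -18311673250553/76672 ≈ -2.3883e+8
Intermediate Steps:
Y(r, j) = 5*j
D = -735 (D = 5*(-147) = -735)
G = -410273/153344 (G = -2 + 207170/(-306688) = -2 + 207170*(-1/306688) = -2 - 103585/153344 = -410273/153344 ≈ -2.6755)
J = 474
(G + D)*(J + 323288) = (-410273/153344 - 735)*(474 + 323288) = -113118113/153344*323762 = -18311673250553/76672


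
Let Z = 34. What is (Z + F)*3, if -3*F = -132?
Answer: 234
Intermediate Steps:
F = 44 (F = -1/3*(-132) = 44)
(Z + F)*3 = (34 + 44)*3 = 78*3 = 234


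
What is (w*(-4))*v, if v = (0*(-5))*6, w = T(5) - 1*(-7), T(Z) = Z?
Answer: 0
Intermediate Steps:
w = 12 (w = 5 - 1*(-7) = 5 + 7 = 12)
v = 0 (v = 0*6 = 0)
(w*(-4))*v = (12*(-4))*0 = -48*0 = 0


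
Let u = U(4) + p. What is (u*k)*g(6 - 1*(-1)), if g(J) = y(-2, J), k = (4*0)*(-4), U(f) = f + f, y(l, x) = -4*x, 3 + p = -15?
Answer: 0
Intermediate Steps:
p = -18 (p = -3 - 15 = -18)
U(f) = 2*f
k = 0 (k = 0*(-4) = 0)
g(J) = -4*J
u = -10 (u = 2*4 - 18 = 8 - 18 = -10)
(u*k)*g(6 - 1*(-1)) = (-10*0)*(-4*(6 - 1*(-1))) = 0*(-4*(6 + 1)) = 0*(-4*7) = 0*(-28) = 0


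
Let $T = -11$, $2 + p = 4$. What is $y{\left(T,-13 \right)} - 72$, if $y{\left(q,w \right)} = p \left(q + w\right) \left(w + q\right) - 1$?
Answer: $1079$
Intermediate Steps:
$p = 2$ ($p = -2 + 4 = 2$)
$y{\left(q,w \right)} = -1 + 2 \left(q + w\right)^{2}$ ($y{\left(q,w \right)} = 2 \left(q + w\right) \left(w + q\right) - 1 = 2 \left(q + w\right) \left(q + w\right) - 1 = 2 \left(q + w\right)^{2} - 1 = -1 + 2 \left(q + w\right)^{2}$)
$y{\left(T,-13 \right)} - 72 = \left(-1 + 2 \left(-11 - 13\right)^{2}\right) - 72 = \left(-1 + 2 \left(-24\right)^{2}\right) - 72 = \left(-1 + 2 \cdot 576\right) - 72 = \left(-1 + 1152\right) - 72 = 1151 - 72 = 1079$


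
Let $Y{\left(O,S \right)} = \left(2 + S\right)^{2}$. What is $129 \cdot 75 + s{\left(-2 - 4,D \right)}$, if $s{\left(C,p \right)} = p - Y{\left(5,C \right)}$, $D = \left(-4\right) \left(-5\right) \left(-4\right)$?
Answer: $9579$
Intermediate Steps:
$D = -80$ ($D = 20 \left(-4\right) = -80$)
$s{\left(C,p \right)} = p - \left(2 + C\right)^{2}$
$129 \cdot 75 + s{\left(-2 - 4,D \right)} = 129 \cdot 75 - \left(80 + \left(2 - 6\right)^{2}\right) = 9675 - \left(80 + \left(2 - 6\right)^{2}\right) = 9675 - 96 = 9579$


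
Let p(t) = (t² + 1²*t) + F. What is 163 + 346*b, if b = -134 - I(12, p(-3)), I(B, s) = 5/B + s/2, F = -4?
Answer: -280147/6 ≈ -46691.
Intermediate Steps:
p(t) = -4 + t + t² (p(t) = (t² + 1²*t) - 4 = (t² + 1*t) - 4 = (t² + t) - 4 = (t + t²) - 4 = -4 + t + t²)
I(B, s) = s/2 + 5/B (I(B, s) = 5/B + s*(½) = 5/B + s/2 = s/2 + 5/B)
b = -1625/12 (b = -134 - ((-4 - 3 + (-3)²)/2 + 5/12) = -134 - ((-4 - 3 + 9)/2 + 5*(1/12)) = -134 - ((½)*2 + 5/12) = -134 - (1 + 5/12) = -134 - 1*17/12 = -134 - 17/12 = -1625/12 ≈ -135.42)
163 + 346*b = 163 + 346*(-1625/12) = 163 - 281125/6 = -280147/6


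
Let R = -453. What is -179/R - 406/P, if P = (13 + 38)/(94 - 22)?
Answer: -4410989/7701 ≈ -572.78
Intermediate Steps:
P = 17/24 (P = 51/72 = 51*(1/72) = 17/24 ≈ 0.70833)
-179/R - 406/P = -179/(-453) - 406/17/24 = -179*(-1/453) - 406*24/17 = 179/453 - 9744/17 = -4410989/7701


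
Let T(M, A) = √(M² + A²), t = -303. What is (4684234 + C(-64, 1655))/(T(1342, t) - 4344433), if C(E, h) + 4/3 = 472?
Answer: -30528578323681/28311144298074 - 7027057*√1892773/28311144298074 ≈ -1.0787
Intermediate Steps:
C(E, h) = 1412/3 (C(E, h) = -4/3 + 472 = 1412/3)
T(M, A) = √(A² + M²)
(4684234 + C(-64, 1655))/(T(1342, t) - 4344433) = (4684234 + 1412/3)/(√((-303)² + 1342²) - 4344433) = 14054114/(3*(√(91809 + 1800964) - 4344433)) = 14054114/(3*(√1892773 - 4344433)) = 14054114/(3*(-4344433 + √1892773))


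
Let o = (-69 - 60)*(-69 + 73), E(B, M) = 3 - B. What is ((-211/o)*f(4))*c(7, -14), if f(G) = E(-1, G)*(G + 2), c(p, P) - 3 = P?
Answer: -4642/43 ≈ -107.95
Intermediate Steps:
c(p, P) = 3 + P
f(G) = 8 + 4*G (f(G) = (3 - 1*(-1))*(G + 2) = (3 + 1)*(2 + G) = 4*(2 + G) = 8 + 4*G)
o = -516 (o = -129*4 = -516)
((-211/o)*f(4))*c(7, -14) = ((-211/(-516))*(8 + 4*4))*(3 - 14) = ((-211*(-1/516))*(8 + 16))*(-11) = ((211/516)*24)*(-11) = (422/43)*(-11) = -4642/43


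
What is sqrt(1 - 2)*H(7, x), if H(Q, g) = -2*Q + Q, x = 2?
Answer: -7*I ≈ -7.0*I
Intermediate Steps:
H(Q, g) = -Q
sqrt(1 - 2)*H(7, x) = sqrt(1 - 2)*(-1*7) = sqrt(-1)*(-7) = I*(-7) = -7*I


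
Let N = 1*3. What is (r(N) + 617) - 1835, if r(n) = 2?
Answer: -1216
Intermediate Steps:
N = 3
(r(N) + 617) - 1835 = (2 + 617) - 1835 = 619 - 1835 = -1216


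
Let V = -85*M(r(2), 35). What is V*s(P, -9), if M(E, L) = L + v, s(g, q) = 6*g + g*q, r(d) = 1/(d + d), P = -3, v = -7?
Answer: -21420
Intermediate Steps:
r(d) = 1/(2*d)
M(E, L) = -7 + L (M(E, L) = L - 7 = -7 + L)
V = -2380 (V = -85*(-7 + 35) = -85*28 = -2380)
V*s(P, -9) = -(-7140)*(6 - 9) = -(-7140)*(-3) = -2380*9 = -21420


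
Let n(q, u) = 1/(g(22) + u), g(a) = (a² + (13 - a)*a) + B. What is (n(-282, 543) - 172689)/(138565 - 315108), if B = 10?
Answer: 144886070/148119577 ≈ 0.97817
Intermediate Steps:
g(a) = 10 + a² + a*(13 - a) (g(a) = (a² + (13 - a)*a) + 10 = (a² + a*(13 - a)) + 10 = 10 + a² + a*(13 - a))
n(q, u) = 1/(296 + u) (n(q, u) = 1/((10 + 13*22) + u) = 1/((10 + 286) + u) = 1/(296 + u))
(n(-282, 543) - 172689)/(138565 - 315108) = (1/(296 + 543) - 172689)/(138565 - 315108) = (1/839 - 172689)/(-176543) = (1/839 - 172689)*(-1/176543) = -144886070/839*(-1/176543) = 144886070/148119577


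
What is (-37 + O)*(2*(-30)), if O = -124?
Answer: 9660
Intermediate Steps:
(-37 + O)*(2*(-30)) = (-37 - 124)*(2*(-30)) = -161*(-60) = 9660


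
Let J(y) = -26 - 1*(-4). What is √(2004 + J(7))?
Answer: √1982 ≈ 44.520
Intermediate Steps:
J(y) = -22 (J(y) = -26 + 4 = -22)
√(2004 + J(7)) = √(2004 - 22) = √1982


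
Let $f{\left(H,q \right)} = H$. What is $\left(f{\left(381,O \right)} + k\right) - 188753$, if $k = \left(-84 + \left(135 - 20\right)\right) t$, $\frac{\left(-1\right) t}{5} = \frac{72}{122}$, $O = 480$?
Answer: $- \frac{11496272}{61} \approx -1.8846 \cdot 10^{5}$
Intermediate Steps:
$t = - \frac{180}{61}$ ($t = - 5 \cdot \frac{72}{122} = - 5 \cdot 72 \cdot \frac{1}{122} = \left(-5\right) \frac{36}{61} = - \frac{180}{61} \approx -2.9508$)
$k = - \frac{5580}{61}$ ($k = \left(-84 + \left(135 - 20\right)\right) \left(- \frac{180}{61}\right) = \left(-84 + 115\right) \left(- \frac{180}{61}\right) = 31 \left(- \frac{180}{61}\right) = - \frac{5580}{61} \approx -91.475$)
$\left(f{\left(381,O \right)} + k\right) - 188753 = \left(381 - \frac{5580}{61}\right) - 188753 = \frac{17661}{61} - 188753 = - \frac{11496272}{61}$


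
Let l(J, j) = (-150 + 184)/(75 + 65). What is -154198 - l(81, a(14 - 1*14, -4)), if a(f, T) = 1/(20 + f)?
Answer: -10793877/70 ≈ -1.5420e+5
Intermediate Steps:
l(J, j) = 17/70 (l(J, j) = 34/140 = 34*(1/140) = 17/70)
-154198 - l(81, a(14 - 1*14, -4)) = -154198 - 1*17/70 = -154198 - 17/70 = -10793877/70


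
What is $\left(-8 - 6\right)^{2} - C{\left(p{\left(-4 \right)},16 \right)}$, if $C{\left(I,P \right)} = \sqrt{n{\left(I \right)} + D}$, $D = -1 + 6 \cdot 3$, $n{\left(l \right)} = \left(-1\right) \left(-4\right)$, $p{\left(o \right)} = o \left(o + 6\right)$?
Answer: $196 - \sqrt{21} \approx 191.42$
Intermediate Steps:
$p{\left(o \right)} = o \left(6 + o\right)$
$n{\left(l \right)} = 4$
$D = 17$ ($D = -1 + 18 = 17$)
$C{\left(I,P \right)} = \sqrt{21}$ ($C{\left(I,P \right)} = \sqrt{4 + 17} = \sqrt{21}$)
$\left(-8 - 6\right)^{2} - C{\left(p{\left(-4 \right)},16 \right)} = \left(-8 - 6\right)^{2} - \sqrt{21} = \left(-14\right)^{2} - \sqrt{21} = 196 - \sqrt{21}$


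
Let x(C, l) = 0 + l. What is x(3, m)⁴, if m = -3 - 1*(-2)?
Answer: 1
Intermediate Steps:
m = -1 (m = -3 + 2 = -1)
x(C, l) = l
x(3, m)⁴ = (-1)⁴ = 1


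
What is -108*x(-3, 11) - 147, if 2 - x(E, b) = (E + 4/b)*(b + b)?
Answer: -6627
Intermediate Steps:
x(E, b) = 2 - 2*b*(E + 4/b) (x(E, b) = 2 - (E + 4/b)*(b + b) = 2 - (E + 4/b)*2*b = 2 - 2*b*(E + 4/b))
-108*x(-3, 11) - 147 = -108*(-6 - 2*(-3)*11) - 147 = -108*(-6 + 66) - 147 = -108*60 - 147 = -6480 - 147 = -6627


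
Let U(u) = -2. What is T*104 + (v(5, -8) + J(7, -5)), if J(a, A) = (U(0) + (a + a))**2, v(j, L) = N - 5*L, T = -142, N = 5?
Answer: -14579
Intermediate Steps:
v(j, L) = 5 - 5*L
J(a, A) = (-2 + 2*a)**2 (J(a, A) = (-2 + (a + a))**2 = (-2 + 2*a)**2)
T*104 + (v(5, -8) + J(7, -5)) = -142*104 + ((5 - 5*(-8)) + 4*(-1 + 7)**2) = -14768 + ((5 + 40) + 4*6**2) = -14768 + (45 + 4*36) = -14768 + (45 + 144) = -14768 + 189 = -14579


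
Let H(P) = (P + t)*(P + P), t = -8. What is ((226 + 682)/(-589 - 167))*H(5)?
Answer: 2270/63 ≈ 36.032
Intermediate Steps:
H(P) = 2*P*(-8 + P) (H(P) = (P - 8)*(P + P) = (-8 + P)*(2*P) = 2*P*(-8 + P))
((226 + 682)/(-589 - 167))*H(5) = ((226 + 682)/(-589 - 167))*(2*5*(-8 + 5)) = (908/(-756))*(2*5*(-3)) = (908*(-1/756))*(-30) = -227/189*(-30) = 2270/63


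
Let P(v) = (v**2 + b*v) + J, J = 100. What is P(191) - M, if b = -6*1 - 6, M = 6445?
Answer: 27844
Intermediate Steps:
b = -12 (b = -6 - 6 = -12)
P(v) = 100 + v**2 - 12*v (P(v) = (v**2 - 12*v) + 100 = 100 + v**2 - 12*v)
P(191) - M = (100 + 191**2 - 12*191) - 1*6445 = (100 + 36481 - 2292) - 6445 = 34289 - 6445 = 27844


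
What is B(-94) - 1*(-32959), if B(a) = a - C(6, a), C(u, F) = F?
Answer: 32959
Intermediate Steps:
B(a) = 0 (B(a) = a - a = 0)
B(-94) - 1*(-32959) = 0 - 1*(-32959) = 0 + 32959 = 32959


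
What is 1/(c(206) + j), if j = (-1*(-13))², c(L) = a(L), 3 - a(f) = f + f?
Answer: -1/240 ≈ -0.0041667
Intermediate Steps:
a(f) = 3 - 2*f (a(f) = 3 - (f + f) = 3 - 2*f)
c(L) = 3 - 2*L
j = 169 (j = 13² = 169)
1/(c(206) + j) = 1/((3 - 2*206) + 169) = 1/((3 - 412) + 169) = 1/(-409 + 169) = 1/(-240) = -1/240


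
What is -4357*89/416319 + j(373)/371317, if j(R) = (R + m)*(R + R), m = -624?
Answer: -221940774515/154586322123 ≈ -1.4357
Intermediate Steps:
j(R) = 2*R*(-624 + R) (j(R) = (R - 624)*(R + R) = (-624 + R)*(2*R) = 2*R*(-624 + R))
-4357*89/416319 + j(373)/371317 = -4357*89/416319 + (2*373*(-624 + 373))/371317 = -387773*1/416319 + (2*373*(-251))*(1/371317) = -387773/416319 - 187246*1/371317 = -387773/416319 - 187246/371317 = -221940774515/154586322123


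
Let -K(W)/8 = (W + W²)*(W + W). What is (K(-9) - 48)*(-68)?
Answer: -701760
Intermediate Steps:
K(W) = -16*W*(W + W²) (K(W) = -8*(W + W²)*(W + W) = -8*(W + W²)*2*W = -16*W*(W + W²))
(K(-9) - 48)*(-68) = (16*(-9)²*(-1 - 1*(-9)) - 48)*(-68) = (16*81*(-1 + 9) - 48)*(-68) = (16*81*8 - 48)*(-68) = (10368 - 48)*(-68) = 10320*(-68) = -701760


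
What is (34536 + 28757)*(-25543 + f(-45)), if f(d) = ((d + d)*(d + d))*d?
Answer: -24686991599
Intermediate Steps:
f(d) = 4*d³ (f(d) = ((2*d)*(2*d))*d = (4*d²)*d = 4*d³)
(34536 + 28757)*(-25543 + f(-45)) = (34536 + 28757)*(-25543 + 4*(-45)³) = 63293*(-25543 + 4*(-91125)) = 63293*(-25543 - 364500) = 63293*(-390043) = -24686991599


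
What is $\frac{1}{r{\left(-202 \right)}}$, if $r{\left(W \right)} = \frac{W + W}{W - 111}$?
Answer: $\frac{313}{404} \approx 0.77475$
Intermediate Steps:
$r{\left(W \right)} = \frac{2 W}{-111 + W}$
$\frac{1}{r{\left(-202 \right)}} = \frac{1}{2 \left(-202\right) \frac{1}{-111 - 202}} = \frac{1}{2 \left(-202\right) \frac{1}{-313}} = \frac{1}{2 \left(-202\right) \left(- \frac{1}{313}\right)} = \frac{1}{\frac{404}{313}} = \frac{313}{404}$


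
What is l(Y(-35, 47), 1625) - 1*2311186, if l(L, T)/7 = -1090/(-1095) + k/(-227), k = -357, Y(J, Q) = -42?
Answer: -114895095935/49713 ≈ -2.3112e+6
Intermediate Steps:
l(L, T) = 893683/49713 (l(L, T) = 7*(-1090/(-1095) - 357/(-227)) = 7*(-1090*(-1/1095) - 357*(-1/227)) = 7*(218/219 + 357/227) = 7*(127669/49713) = 893683/49713)
l(Y(-35, 47), 1625) - 1*2311186 = 893683/49713 - 1*2311186 = 893683/49713 - 2311186 = -114895095935/49713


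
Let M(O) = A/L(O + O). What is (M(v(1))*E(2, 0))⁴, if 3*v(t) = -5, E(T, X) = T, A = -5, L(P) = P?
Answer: 81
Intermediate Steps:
v(t) = -5/3 (v(t) = (⅓)*(-5) = -5/3)
M(O) = -5/(2*O) (M(O) = -5/(O + O) = -5*1/(2*O) = -5/(2*O))
(M(v(1))*E(2, 0))⁴ = (-5/(2*(-5/3))*2)⁴ = (-5/2*(-⅗)*2)⁴ = ((3/2)*2)⁴ = 3⁴ = 81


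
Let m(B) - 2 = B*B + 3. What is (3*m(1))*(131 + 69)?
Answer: 3600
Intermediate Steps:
m(B) = 5 + B**2 (m(B) = 2 + (B*B + 3) = 2 + (B**2 + 3) = 2 + (3 + B**2) = 5 + B**2)
(3*m(1))*(131 + 69) = (3*(5 + 1**2))*(131 + 69) = (3*(5 + 1))*200 = (3*6)*200 = 18*200 = 3600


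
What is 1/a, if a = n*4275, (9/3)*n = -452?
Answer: -1/644100 ≈ -1.5526e-6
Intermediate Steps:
n = -452/3 (n = (⅓)*(-452) = -452/3 ≈ -150.67)
a = -644100 (a = -452/3*4275 = -644100)
1/a = 1/(-644100) = -1/644100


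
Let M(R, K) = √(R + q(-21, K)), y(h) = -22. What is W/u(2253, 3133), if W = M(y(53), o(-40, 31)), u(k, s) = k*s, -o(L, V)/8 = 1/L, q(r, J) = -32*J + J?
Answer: I*√705/35293245 ≈ 7.5232e-7*I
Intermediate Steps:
q(r, J) = -31*J
o(L, V) = -8/L
M(R, K) = √(R - 31*K)
W = I*√705/5 (W = √(-22 - (-248)/(-40)) = √(-22 - (-248)*(-1)/40) = √(-22 - 31*⅕) = √(-22 - 31/5) = √(-141/5) = I*√705/5 ≈ 5.3104*I)
W/u(2253, 3133) = (I*√705/5)/((2253*3133)) = (I*√705/5)/7058649 = (I*√705/5)*(1/7058649) = I*√705/35293245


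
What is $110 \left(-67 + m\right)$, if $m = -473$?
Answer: $-59400$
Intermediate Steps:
$110 \left(-67 + m\right) = 110 \left(-67 - 473\right) = 110 \left(-540\right) = -59400$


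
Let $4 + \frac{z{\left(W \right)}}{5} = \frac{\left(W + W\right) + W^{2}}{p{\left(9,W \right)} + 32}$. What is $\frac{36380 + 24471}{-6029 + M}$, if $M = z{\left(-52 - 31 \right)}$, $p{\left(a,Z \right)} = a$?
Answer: $- \frac{2494891}{214394} \approx -11.637$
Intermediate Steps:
$z{\left(W \right)} = -20 + \frac{5 W^{2}}{41} + \frac{10 W}{41}$ ($z{\left(W \right)} = -20 + 5 \frac{\left(W + W\right) + W^{2}}{9 + 32} = -20 + 5 \frac{2 W + W^{2}}{41} = -20 + 5 \left(W^{2} + 2 W\right) \frac{1}{41} = -20 + 5 \left(\frac{W^{2}}{41} + \frac{2 W}{41}\right) = -20 + \left(\frac{5 W^{2}}{41} + \frac{10 W}{41}\right) = -20 + \frac{5 W^{2}}{41} + \frac{10 W}{41}$)
$M = \frac{32795}{41}$ ($M = -20 + \frac{5 \left(-52 - 31\right)^{2}}{41} + \frac{10 \left(-52 - 31\right)}{41} = -20 + \frac{5 \left(-83\right)^{2}}{41} + \frac{10}{41} \left(-83\right) = -20 + \frac{5}{41} \cdot 6889 - \frac{830}{41} = -20 + \frac{34445}{41} - \frac{830}{41} = \frac{32795}{41} \approx 799.88$)
$\frac{36380 + 24471}{-6029 + M} = \frac{36380 + 24471}{-6029 + \frac{32795}{41}} = \frac{60851}{- \frac{214394}{41}} = 60851 \left(- \frac{41}{214394}\right) = - \frac{2494891}{214394}$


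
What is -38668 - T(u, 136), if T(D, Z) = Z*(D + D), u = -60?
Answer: -22348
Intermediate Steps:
T(D, Z) = 2*D*Z (T(D, Z) = Z*(2*D) = 2*D*Z)
-38668 - T(u, 136) = -38668 - 2*(-60)*136 = -38668 - 1*(-16320) = -38668 + 16320 = -22348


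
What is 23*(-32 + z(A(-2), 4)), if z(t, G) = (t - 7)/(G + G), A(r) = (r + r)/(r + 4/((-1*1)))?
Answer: -18101/24 ≈ -754.21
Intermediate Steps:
A(r) = 2*r/(-4 + r) (A(r) = (2*r)/(r + 4/(-1)) = (2*r)/(r + 4*(-1)) = (2*r)/(r - 4) = (2*r)/(-4 + r) = 2*r/(-4 + r))
z(t, G) = (-7 + t)/(2*G) (z(t, G) = (-7 + t)/((2*G)) = (-7 + t)*(1/(2*G)) = (-7 + t)/(2*G))
23*(-32 + z(A(-2), 4)) = 23*(-32 + (½)*(-7 + 2*(-2)/(-4 - 2))/4) = 23*(-32 + (½)*(¼)*(-7 + 2*(-2)/(-6))) = 23*(-32 + (½)*(¼)*(-7 + 2*(-2)*(-⅙))) = 23*(-32 + (½)*(¼)*(-7 + ⅔)) = 23*(-32 + (½)*(¼)*(-19/3)) = 23*(-32 - 19/24) = 23*(-787/24) = -18101/24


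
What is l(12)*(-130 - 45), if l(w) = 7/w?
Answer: -1225/12 ≈ -102.08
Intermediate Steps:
l(12)*(-130 - 45) = (7/12)*(-130 - 45) = (7*(1/12))*(-175) = (7/12)*(-175) = -1225/12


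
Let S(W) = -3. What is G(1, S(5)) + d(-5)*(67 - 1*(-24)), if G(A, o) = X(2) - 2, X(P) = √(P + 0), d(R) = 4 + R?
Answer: -93 + √2 ≈ -91.586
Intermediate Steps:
X(P) = √P
G(A, o) = -2 + √2 (G(A, o) = √2 - 2 = -2 + √2)
G(1, S(5)) + d(-5)*(67 - 1*(-24)) = (-2 + √2) + (4 - 5)*(67 - 1*(-24)) = (-2 + √2) - (67 + 24) = (-2 + √2) - 1*91 = (-2 + √2) - 91 = -93 + √2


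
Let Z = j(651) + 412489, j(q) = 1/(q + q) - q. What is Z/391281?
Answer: 536213077/509447862 ≈ 1.0525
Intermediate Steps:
j(q) = 1/(2*q) - q
Z = 536213077/1302 (Z = ((½)/651 - 1*651) + 412489 = ((½)*(1/651) - 651) + 412489 = (1/1302 - 651) + 412489 = -847601/1302 + 412489 = 536213077/1302 ≈ 4.1184e+5)
Z/391281 = (536213077/1302)/391281 = (536213077/1302)*(1/391281) = 536213077/509447862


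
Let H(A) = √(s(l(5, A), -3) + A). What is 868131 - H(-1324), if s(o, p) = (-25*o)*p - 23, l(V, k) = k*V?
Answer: 868131 - I*√497847 ≈ 8.6813e+5 - 705.58*I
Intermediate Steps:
l(V, k) = V*k
s(o, p) = -23 - 25*o*p (s(o, p) = -25*o*p - 23 = -23 - 25*o*p)
H(A) = √(-23 + 376*A) (H(A) = √((-23 - 25*5*A*(-3)) + A) = √((-23 + 375*A) + A) = √(-23 + 376*A))
868131 - H(-1324) = 868131 - √(-23 + 376*(-1324)) = 868131 - √(-23 - 497824) = 868131 - √(-497847) = 868131 - I*√497847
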